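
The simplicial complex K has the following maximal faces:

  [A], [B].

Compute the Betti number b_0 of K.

Fix the vertex order A < B and write every simplex with vertices in increasing order. Then dim K = 0 and the simplices of K are:

  0-simplices (2): A, B

giving chain groups C_0 ≅ Z^2.

Computing H_k = (kernel of ∂_k) / (image of ∂_{k+1}):

  H_0: rank C_0 − rank ∂_1 = 2 − 0 = 2, and there is no ∂_1, so H_0 ≅ Z^2.

(K is a triangulation of a set of 2 points.)

Hence the Betti numbers are b_0 = 2.

b_0 = 2.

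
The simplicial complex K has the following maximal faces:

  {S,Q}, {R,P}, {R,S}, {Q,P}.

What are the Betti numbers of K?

b_0 = 1, b_1 = 1.

Order the vertices as P < Q < R < S. Listing each simplex with vertices in this order, K has dimension 1 with simplices:

  0-simplices (4): P, Q, R, S
  1-simplices (4): PQ, PR, QS, RS

so the chain groups are C_0 ≅ Z^4, C_1 ≅ Z^4.

∂_1: C_1 → C_0 sends each edge [p,q] (with p < q) to q − p. For instance
  ∂PQ = Q − P.
The resulting 4×4 matrix has rank 3, and its Smith normal form has invariant factors (1,1,1).

Computing H_k = (kernel of ∂_k) / (image of ∂_{k+1}):

  H_0: rank C_0 − rank ∂_1 = 4 − 3 = 1, and the invariant factors of ∂_1 are all 1, so H_0 = Z.
  H_1: rank ker ∂_1 − rank ∂_2 = (4 − 3) − 0 = 1, and there is no ∂_2, so H_1 = Z.

As a check, the Euler characteristic is 4 − 4 = 0, which agrees with 1 − 1 = 0.
(K is a triangulation of the circle S^1.)

Hence the Betti numbers are b_0 = 1, b_1 = 1.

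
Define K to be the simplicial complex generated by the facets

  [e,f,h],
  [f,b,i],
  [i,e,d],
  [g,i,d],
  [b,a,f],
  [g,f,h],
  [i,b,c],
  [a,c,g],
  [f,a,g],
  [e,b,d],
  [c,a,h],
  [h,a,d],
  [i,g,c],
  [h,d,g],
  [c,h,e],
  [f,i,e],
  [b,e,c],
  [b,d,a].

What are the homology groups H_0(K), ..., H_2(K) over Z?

Order the vertices as a < b < c < d < e < f < g < h < i. Listing each simplex with vertices in this order, K has dimension 2 with simplices:

  0-simplices (9): a, b, c, d, e, f, g, h, i
  1-simplices (27): ab, ac, ad, af, ag, ah, bc, bd, be, bf, bi, ce, cg, ch, ci, de, dg, dh, di, ef, eh, ei, fg, fh, fi, gh, gi
  2-simplices (18): abd, abf, acg, ach, adh, afg, bce, bci, bde, bfi, ceh, cgi, dei, dgh, dgi, efh, efi, fgh

so the chain groups are C_0 ≅ Z^9, C_1 ≅ Z^27, C_2 ≅ Z^18.

∂_1: C_1 → C_0 maps an edge to its endpoints' difference, ∂[p,q] = q − p. For instance
  ∂af = f − a.
As a 9×27 matrix over Z this has rank 8, with invariant factors (1,1,1,1,1,1,1,1).

∂_2: C_2 → C_1 sends each 2-simplex [p,q,r] to [q,r] − [p,r] + [p,q]. For instance
  ∂bci = ci − bi + bc,
  ∂fgh = gh − fh + fg.
The 27×18 boundary matrix has rank 18 and Smith normal form diag(1,1,1,1,1,1,1,1,1,1,1,1,1,1,1,1,1,2).

Now H_k = ker ∂_k / im ∂_{k+1}, so:

  H_0: rank C_0 − rank ∂_1 = 9 − 8 = 1, and the invariant factors of ∂_1 are all 1, so H_0 = Z.
  H_1: rank ker ∂_1 − rank ∂_2 = (27 − 8) − 18 = 1, and ∂_2 has invariant factor 2 > 1, so H_1 = Z ⊕ Z_2.
  H_2: rank ker ∂_2 − rank ∂_3 = (18 − 18) − 0 = 0, and there is no ∂_3, so H_2 = 0.

As a check, the Euler characteristic is 9 − 27 + 18 = 0, which agrees with 1 − 1 + 0 = 0.

H_0 ≅ Z,  H_1 ≅ Z ⊕ Z_2,  H_2 = 0.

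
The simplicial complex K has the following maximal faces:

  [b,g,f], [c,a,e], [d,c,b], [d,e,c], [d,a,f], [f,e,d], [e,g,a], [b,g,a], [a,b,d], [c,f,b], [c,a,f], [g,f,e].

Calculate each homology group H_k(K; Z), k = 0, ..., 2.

Take the total order a < b < c < d < e < f < g on the vertex set. Then K (dimension 2) consists of the simplices:

  0-simplices (7): a, b, c, d, e, f, g
  1-simplices (18): ab, ac, ad, ae, af, ag, bc, bd, bf, bg, cd, ce, cf, de, df, ef, eg, fg
  2-simplices (12): abd, abg, ace, acf, adf, aeg, bcd, bcf, bfg, cde, def, efg

so the chain groups are C_0 ≅ Z^7, C_1 ≅ Z^18, C_2 ≅ Z^12.

∂_1: C_1 → C_0 sends each edge [p,q] (with p < q) to q − p. For instance
  ∂ef = f − e.
The 7×18 boundary matrix has rank 6 and Smith normal form diag(1,1,1,1,1,1).

∂_2: C_2 → C_1 sends each 2-simplex [p,q,r] to [q,r] − [p,r] + [p,q]. For instance
  ∂acf = cf − af + ac,
  ∂abd = bd − ad + ab.
The 18×12 boundary matrix has rank 12 and Smith normal form diag(1,1,1,1,1,1,1,1,1,1,1,2).

From H_k ≅ ker(∂_k) / im(∂_{k+1}) we obtain:

  H_0: rank C_0 − rank ∂_1 = 7 − 6 = 1, and the invariant factors of ∂_1 are all 1, so H_0 = Z.
  H_1: rank ker ∂_1 − rank ∂_2 = (18 − 6) − 12 = 0, and ∂_2 has invariant factor 2 > 1, so H_1 = Z/2.
  H_2: rank ker ∂_2 − rank ∂_3 = (12 − 12) − 0 = 0, and there is no ∂_3, so H_2 = 0.

As a check, the Euler characteristic is 7 − 18 + 12 = 1, which agrees with 1 − 0 + 0 = 1.

H_0 ≅ Z,  H_1 ≅ Z/2,  H_2 = 0.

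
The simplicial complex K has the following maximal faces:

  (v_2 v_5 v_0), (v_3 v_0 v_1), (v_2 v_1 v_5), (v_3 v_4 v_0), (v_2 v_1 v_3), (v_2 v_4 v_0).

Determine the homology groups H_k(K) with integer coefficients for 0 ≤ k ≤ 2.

Take the total order v_0 < v_1 < v_2 < v_3 < v_4 < v_5 on the vertex set. Then K (dimension 2) consists of the simplices:

  0-simplices (6): [v_0], [v_1], [v_2], [v_3], [v_4], [v_5]
  1-simplices (12): [v_0,v_1], [v_0,v_2], [v_0,v_3], [v_0,v_4], [v_0,v_5], [v_1,v_2], [v_1,v_3], [v_1,v_5], [v_2,v_3], [v_2,v_4], [v_2,v_5], [v_3,v_4]
  2-simplices (6): [v_0,v_1,v_3], [v_0,v_2,v_4], [v_0,v_2,v_5], [v_0,v_3,v_4], [v_1,v_2,v_3], [v_1,v_2,v_5]

Hence C_0 ≅ Z^6, C_1 ≅ Z^12, C_2 ≅ Z^6.

The boundary map ∂_1: C_1 → C_0 is given by ∂[p,q] = [q] − [p]. For instance
  ∂[v_0,v_5] = [v_5] − [v_0].
The resulting 6×12 matrix has rank 5, and its Smith normal form has invariant factors (1,1,1,1,1).

∂_2: C_2 → C_1 maps a triangle to the signed sum of its edges. For instance
  ∂[v_0,v_1,v_3] = [v_1,v_3] − [v_0,v_3] + [v_0,v_1],
  ∂[v_1,v_2,v_3] = [v_2,v_3] − [v_1,v_3] + [v_1,v_2].
This gives a 12×6 integer matrix of rank 6; reducing to Smith normal form yields diagonal entries (1,1,1,1,1,1).

Computing H_k = (kernel of ∂_k) / (image of ∂_{k+1}):

  H_0: rank C_0 − rank ∂_1 = 6 − 5 = 1, and the invariant factors of ∂_1 are all 1, so H_0 ≅ Z.
  H_1: rank ker ∂_1 − rank ∂_2 = (12 − 5) − 6 = 1, and the invariant factors of ∂_2 are all 1, so H_1 ≅ Z.
  H_2: rank ker ∂_2 − rank ∂_3 = (6 − 6) − 0 = 0, and there is no ∂_3, so H_2 ≅ 0.

As a check, the Euler characteristic is 6 − 12 + 6 = 0, which agrees with 1 − 1 + 0 = 0.
(K is a triangulation of the cylinder S^1 x I.)

H_0 = Z,  H_1 = Z,  H_2 = 0.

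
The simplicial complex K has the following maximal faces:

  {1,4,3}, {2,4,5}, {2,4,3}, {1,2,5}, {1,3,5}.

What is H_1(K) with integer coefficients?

H_1 = Z.

Order the vertices as 1 < 2 < 3 < 4 < 5. Listing each simplex with vertices in this order, K has dimension 2 with simplices:

  0-simplices (5): [1], [2], [3], [4], [5]
  1-simplices (10): [1,2], [1,3], [1,4], [1,5], [2,3], [2,4], [2,5], [3,4], [3,5], [4,5]
  2-simplices (5): [1,2,5], [1,3,4], [1,3,5], [2,3,4], [2,4,5]

so the chain groups are C_0 ≅ Z^5, C_1 ≅ Z^10, C_2 ≅ Z^5.

The boundary map ∂_1: C_1 → C_0 sends each edge [p,q] (with p < q) to q − p. For instance
  ∂[1,4] = [4] − [1].
This gives a 5×10 integer matrix of rank 4; reducing to Smith normal form yields diagonal entries (1,1,1,1).

Boundary ∂_2: C_2 → C_1 maps a triangle to the signed sum of its edges. For instance
  ∂[1,2,5] = [2,5] − [1,5] + [1,2],
  ∂[1,3,5] = [3,5] − [1,5] + [1,3].
As a 10×5 matrix over Z this has rank 5, with invariant factors (1,1,1,1,1).

Now H_k = ker ∂_k / im ∂_{k+1}, so:

  H_1: rank ker ∂_1 − rank ∂_2 = (10 − 4) − 5 = 1, and the invariant factors of ∂_2 are all 1, so H_1 = Z.

(K is a triangulation of the Möbius band.)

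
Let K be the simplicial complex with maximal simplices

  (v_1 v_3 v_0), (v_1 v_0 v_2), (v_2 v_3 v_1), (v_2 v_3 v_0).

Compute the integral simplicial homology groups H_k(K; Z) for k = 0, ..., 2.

We work with the vertex ordering v_0 < v_1 < v_2 < v_3. The simplices of K, each written with vertices in increasing order, are:

  0-simplices (4): [v_0], [v_1], [v_2], [v_3]
  1-simplices (6): [v_0,v_1], [v_0,v_2], [v_0,v_3], [v_1,v_2], [v_1,v_3], [v_2,v_3]
  2-simplices (4): [v_0,v_1,v_2], [v_0,v_1,v_3], [v_0,v_2,v_3], [v_1,v_2,v_3]

so the chain groups are C_0 ≅ Z^4, C_1 ≅ Z^6, C_2 ≅ Z^4.

∂_1: C_1 → C_0 is given by ∂[p,q] = [q] − [p].
The 4×6 boundary matrix has rank 3 and Smith normal form diag(1,1,1).

∂_2: C_2 → C_1 sends each 2-simplex [p,q,r] to [q,r] − [p,r] + [p,q]. For instance
  ∂[v_1,v_2,v_3] = [v_2,v_3] − [v_1,v_3] + [v_1,v_2],
  ∂[v_0,v_2,v_3] = [v_2,v_3] − [v_0,v_3] + [v_0,v_2].
The 6×4 boundary matrix has rank 3 and Smith normal form diag(1,1,1).

Now H_k = ker ∂_k / im ∂_{k+1}, so:

  H_0: rank C_0 − rank ∂_1 = 4 − 3 = 1, and the invariant factors of ∂_1 are all 1, so H_0 = Z.
  H_1: rank ker ∂_1 − rank ∂_2 = (6 − 3) − 3 = 0, and the invariant factors of ∂_2 are all 1, so H_1 = 0.
  H_2: rank ker ∂_2 − rank ∂_3 = (4 − 3) − 0 = 1, and there is no ∂_3, so H_2 = Z.

As a check, the Euler characteristic is 4 − 6 + 4 = 2, which agrees with 1 − 0 + 1 = 2.
(K is a triangulation of the 2-sphere S^2.)

H_0 ≅ Z,  H_1 = 0,  H_2 ≅ Z.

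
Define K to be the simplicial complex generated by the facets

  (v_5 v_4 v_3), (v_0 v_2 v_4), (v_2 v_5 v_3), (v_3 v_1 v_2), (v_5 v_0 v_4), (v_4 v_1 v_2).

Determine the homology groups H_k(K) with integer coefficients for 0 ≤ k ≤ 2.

H_0 ≅ Z,  H_1 ≅ Z,  H_2 = 0.

Fix the vertex order v_0 < v_1 < v_2 < v_3 < v_4 < v_5 and write every simplex with vertices in increasing order. Then dim K = 2 and the simplices of K are:

  0-simplices (6): [v_0], [v_1], [v_2], [v_3], [v_4], [v_5]
  1-simplices (12): [v_0,v_2], [v_0,v_4], [v_0,v_5], [v_1,v_2], [v_1,v_3], [v_1,v_4], [v_2,v_3], [v_2,v_4], [v_2,v_5], [v_3,v_4], [v_3,v_5], [v_4,v_5]
  2-simplices (6): [v_0,v_2,v_4], [v_0,v_4,v_5], [v_1,v_2,v_3], [v_1,v_2,v_4], [v_2,v_3,v_5], [v_3,v_4,v_5]

Hence C_0 ≅ Z^6, C_1 ≅ Z^12, C_2 ≅ Z^6.

∂_1: C_1 → C_0 is given by ∂[p,q] = [q] − [p]. For instance
  ∂[v_0,v_4] = [v_4] − [v_0].
This gives a 6×12 integer matrix of rank 5; reducing to Smith normal form yields diagonal entries (1,1,1,1,1).

Boundary ∂_2: C_2 → C_1 maps a triangle to the signed sum of its edges. For instance
  ∂[v_2,v_3,v_5] = [v_3,v_5] − [v_2,v_5] + [v_2,v_3],
  ∂[v_0,v_2,v_4] = [v_2,v_4] − [v_0,v_4] + [v_0,v_2].
As a 12×6 matrix over Z this has rank 6, with invariant factors (1,1,1,1,1,1).

From H_k ≅ ker(∂_k) / im(∂_{k+1}) we obtain:

  H_0: rank C_0 − rank ∂_1 = 6 − 5 = 1, and the invariant factors of ∂_1 are all 1, so H_0 = Z.
  H_1: rank ker ∂_1 − rank ∂_2 = (12 − 5) − 6 = 1, and the invariant factors of ∂_2 are all 1, so H_1 = Z.
  H_2: rank ker ∂_2 − rank ∂_3 = (6 − 6) − 0 = 0, and there is no ∂_3, so H_2 = 0.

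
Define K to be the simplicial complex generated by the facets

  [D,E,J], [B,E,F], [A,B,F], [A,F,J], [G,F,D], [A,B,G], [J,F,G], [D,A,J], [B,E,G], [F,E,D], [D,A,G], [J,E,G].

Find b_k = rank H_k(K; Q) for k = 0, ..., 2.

b_0 = 1, b_1 = 0, b_2 = 0.

Order the vertices as A < B < D < E < F < G < J. Listing each simplex with vertices in this order, K has dimension 2 with simplices:

  0-simplices (7): A, B, D, E, F, G, J
  1-simplices (18): AB, AD, AF, AG, AJ, BE, BF, BG, DE, DF, DG, DJ, EF, EG, EJ, FG, FJ, GJ
  2-simplices (12): ABF, ABG, ADG, ADJ, AFJ, BEF, BEG, DEF, DEJ, DFG, EGJ, FGJ

Hence C_0 ≅ Z^7, C_1 ≅ Z^18, C_2 ≅ Z^12.

Boundary ∂_1: C_1 → C_0 is given by ∂[p,q] = [q] − [p]. For instance
  ∂GJ = J − G.
This gives a 7×18 integer matrix of rank 6; reducing to Smith normal form yields diagonal entries (1,1,1,1,1,1).

Boundary ∂_2: C_2 → C_1 acts by ∂[p,q,r] = [q,r] − [p,r] + [p,q]. For instance
  ∂AFJ = FJ − AJ + AF,
  ∂DFG = FG − DG + DF.
As a 18×12 matrix over Z this has rank 12, with invariant factors (1,1,1,1,1,1,1,1,1,1,1,2).

From H_k ≅ ker(∂_k) / im(∂_{k+1}) we obtain:

  H_0: rank C_0 − rank ∂_1 = 7 − 6 = 1, and the invariant factors of ∂_1 are all 1, so H_0 = Z.
  H_1: rank ker ∂_1 − rank ∂_2 = (18 − 6) − 12 = 0, and ∂_2 has invariant factor 2 > 1, so H_1 = Z/2Z.
  H_2: rank ker ∂_2 − rank ∂_3 = (12 − 12) − 0 = 0, and there is no ∂_3, so H_2 = 0.

(K is a triangulation of the real projective plane RP^2.)

Hence the Betti numbers are b_0 = 1, b_1 = 0, b_2 = 0.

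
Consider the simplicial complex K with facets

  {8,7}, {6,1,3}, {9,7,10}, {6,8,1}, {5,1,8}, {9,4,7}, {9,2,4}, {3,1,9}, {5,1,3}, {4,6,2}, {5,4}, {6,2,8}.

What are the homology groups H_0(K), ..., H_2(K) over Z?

Fix the vertex order 1 < 2 < 3 < 4 < 5 < 6 < 7 < 8 < 9 < 10 and write every simplex with vertices in increasing order. Then dim K = 2 and the simplices of K are:

  0-simplices (10): [1], [2], [3], [4], [5], [6], [7], [8], [9], [10]
  1-simplices (22): [1,3], [1,5], [1,6], [1,8], [1,9], [2,4], [2,6], [2,8], [2,9], [3,5], [3,6], [3,9], [4,5], [4,6], [4,7], [4,9], [5,8], [6,8], [7,8], [7,9], [7,10], [9,10]
  2-simplices (10): [1,3,5], [1,3,6], [1,3,9], [1,5,8], [1,6,8], [2,4,6], [2,4,9], [2,6,8], [4,7,9], [7,9,10]

so the chain groups are C_0 ≅ Z^10, C_1 ≅ Z^22, C_2 ≅ Z^10.

Boundary ∂_1: C_1 → C_0 sends each edge [p,q] (with p < q) to q − p. For instance
  ∂[2,6] = [6] − [2].
This gives a 10×22 integer matrix of rank 9; reducing to Smith normal form yields diagonal entries (1,1,1,1,1,1,1,1,1).

∂_2: C_2 → C_1 sends each 2-simplex [p,q,r] to [q,r] − [p,r] + [p,q]. For instance
  ∂[2,6,8] = [6,8] − [2,8] + [2,6],
  ∂[1,3,6] = [3,6] − [1,6] + [1,3].
The resulting 22×10 matrix has rank 10, and its Smith normal form has invariant factors (1,1,1,1,1,1,1,1,1,1).

Reading off H_k = ker ∂_k / im ∂_{k+1}:

  H_0: rank C_0 − rank ∂_1 = 10 − 9 = 1, and the invariant factors of ∂_1 are all 1, so H_0 = Z.
  H_1: rank ker ∂_1 − rank ∂_2 = (22 − 9) − 10 = 3, and the invariant factors of ∂_2 are all 1, so H_1 = Z^3.
  H_2: rank ker ∂_2 − rank ∂_3 = (10 − 10) − 0 = 0, and there is no ∂_3, so H_2 = 0.

H_0 = Z,  H_1 = Z^3,  H_2 = 0.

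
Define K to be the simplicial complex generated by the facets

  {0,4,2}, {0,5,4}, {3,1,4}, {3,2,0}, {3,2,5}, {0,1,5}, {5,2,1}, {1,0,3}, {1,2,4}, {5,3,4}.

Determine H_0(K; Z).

We work with the vertex ordering 0 < 1 < 2 < 3 < 4 < 5. The simplices of K, each written with vertices in increasing order, are:

  0-simplices (6): [0], [1], [2], [3], [4], [5]
  1-simplices (15): [0,1], [0,2], [0,3], [0,4], [0,5], [1,2], [1,3], [1,4], [1,5], [2,3], [2,4], [2,5], [3,4], [3,5], [4,5]
  2-simplices (10): [0,1,3], [0,1,5], [0,2,3], [0,2,4], [0,4,5], [1,2,4], [1,2,5], [1,3,4], [2,3,5], [3,4,5]

so the chain groups are C_0 ≅ Z^6, C_1 ≅ Z^15, C_2 ≅ Z^10.

The boundary map ∂_1: C_1 → C_0 is given by ∂[p,q] = [q] − [p]. For instance
  ∂[0,5] = [5] − [0].
As a 6×15 matrix over Z this has rank 5, with invariant factors (1,1,1,1,1).

The boundary map ∂_2: C_2 → C_1 maps a triangle to the signed sum of its edges. For instance
  ∂[3,4,5] = [4,5] − [3,5] + [3,4],
  ∂[0,1,5] = [1,5] − [0,5] + [0,1].
As a 15×10 matrix over Z this has rank 10, with invariant factors (1,1,1,1,1,1,1,1,1,2).

From H_k ≅ ker(∂_k) / im(∂_{k+1}) we obtain:

  H_0: rank C_0 − rank ∂_1 = 6 − 5 = 1, and the invariant factors of ∂_1 are all 1, so H_0 = Z.

H_0 = Z.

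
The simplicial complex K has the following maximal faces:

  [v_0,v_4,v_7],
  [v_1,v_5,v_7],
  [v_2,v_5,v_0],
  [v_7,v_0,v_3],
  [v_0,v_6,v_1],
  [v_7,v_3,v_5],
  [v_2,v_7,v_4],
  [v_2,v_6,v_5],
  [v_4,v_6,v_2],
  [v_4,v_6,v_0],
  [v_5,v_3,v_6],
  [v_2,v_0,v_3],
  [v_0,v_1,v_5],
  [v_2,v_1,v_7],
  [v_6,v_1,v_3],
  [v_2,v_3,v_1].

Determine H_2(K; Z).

Take the total order v_0 < v_1 < v_2 < v_3 < v_4 < v_5 < v_6 < v_7 on the vertex set. Then K (dimension 2) consists of the simplices:

  0-simplices (8): [v_0], [v_1], [v_2], [v_3], [v_4], [v_5], [v_6], [v_7]
  1-simplices (24): (24 of them)
  2-simplices (16): (16 of them)

giving chain groups C_0 ≅ Z^8, C_1 ≅ Z^24, C_2 ≅ Z^16.

The boundary map ∂_1: C_1 → C_0 is given by ∂[p,q] = [q] − [p]. For instance
  ∂[v_1,v_7] = [v_7] − [v_1].
The 8×24 boundary matrix has rank 7 and Smith normal form diag(1,1,1,1,1,1,1).

∂_2: C_2 → C_1 maps a triangle to the signed sum of its edges. For instance
  ∂[v_3,v_5,v_7] = [v_5,v_7] − [v_3,v_7] + [v_3,v_5],
  ∂[v_1,v_2,v_7] = [v_2,v_7] − [v_1,v_7] + [v_1,v_2].
The 24×16 boundary matrix has rank 15 and Smith normal form diag(1,1,1,1,1,1,1,1,1,1,1,1,1,1,1).

From H_k ≅ ker(∂_k) / im(∂_{k+1}) we obtain:

  H_2: rank ker ∂_2 − rank ∂_3 = (16 − 15) − 0 = 1, and there is no ∂_3, so H_2 = Z.

(K is a triangulation of the torus T^2.)

H_2 = Z.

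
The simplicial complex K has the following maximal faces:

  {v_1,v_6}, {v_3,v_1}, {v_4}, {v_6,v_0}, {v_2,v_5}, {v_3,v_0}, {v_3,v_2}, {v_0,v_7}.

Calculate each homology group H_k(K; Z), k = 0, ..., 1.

H_0 = Z^2,  H_1 = Z.

K has 8 vertices, 7 edges.
rank ∂_0 = 0, rank ∂_1 = 6 ⇒ b_0 = 8 − 0 − 6 = 2; all invariant factors of ∂_1 are 1 so no torsion. So H_0 = Z^2.
rank ∂_1 = 6, rank ∂_2 = 0 ⇒ b_1 = 7 − 6 − 0 = 1. So H_1 = Z.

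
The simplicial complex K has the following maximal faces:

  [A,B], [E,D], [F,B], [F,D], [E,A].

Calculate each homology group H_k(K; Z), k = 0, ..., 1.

Fix the vertex order A < B < D < E < F and write every simplex with vertices in increasing order. Then dim K = 1 and the simplices of K are:

  0-simplices (5): A, B, D, E, F
  1-simplices (5): AB, AE, BF, DE, DF

Hence C_0 ≅ Z^5, C_1 ≅ Z^5.

Boundary ∂_1: C_1 → C_0 sends each edge [p,q] (with p < q) to q − p. For instance
  ∂DE = E − D.
This gives a 5×5 integer matrix of rank 4; reducing to Smith normal form yields diagonal entries (1,1,1,1).

Reading off H_k = ker ∂_k / im ∂_{k+1}:

  H_0: rank C_0 − rank ∂_1 = 5 − 4 = 1, and the invariant factors of ∂_1 are all 1, so H_0 ≅ Z.
  H_1: rank ker ∂_1 − rank ∂_2 = (5 − 4) − 0 = 1, and there is no ∂_2, so H_1 ≅ Z.

H_0 = Z,  H_1 = Z.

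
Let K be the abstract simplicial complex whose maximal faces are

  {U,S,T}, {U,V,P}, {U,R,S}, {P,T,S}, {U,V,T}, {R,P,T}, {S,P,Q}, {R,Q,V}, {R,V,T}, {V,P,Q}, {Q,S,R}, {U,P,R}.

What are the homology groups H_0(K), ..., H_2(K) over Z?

We work with the vertex ordering P < Q < R < S < T < U < V. The simplices of K, each written with vertices in increasing order, are:

  0-simplices (7): P, Q, R, S, T, U, V
  1-simplices (18): PQ, PR, PS, PT, PU, PV, QR, QS, QV, RS, RT, RU, RV, ST, SU, TU, TV, UV
  2-simplices (12): PQS, PQV, PRT, PRU, PST, PUV, QRS, QRV, RSU, RTV, STU, TUV

giving chain groups C_0 ≅ Z^7, C_1 ≅ Z^18, C_2 ≅ Z^12.

∂_1: C_1 → C_0 sends each edge [p,q] (with p < q) to q − p. For instance
  ∂QS = S − Q.
The 7×18 boundary matrix has rank 6 and Smith normal form diag(1,1,1,1,1,1).

Boundary ∂_2: C_2 → C_1 acts by ∂[p,q,r] = [q,r] − [p,r] + [p,q]. For instance
  ∂QRS = RS − QS + QR,
  ∂RTV = TV − RV + RT.
The resulting 18×12 matrix has rank 12, and its Smith normal form has invariant factors (1,1,1,1,1,1,1,1,1,1,1,2).

Computing H_k = (kernel of ∂_k) / (image of ∂_{k+1}):

  H_0: rank C_0 − rank ∂_1 = 7 − 6 = 1, and the invariant factors of ∂_1 are all 1, so H_0 ≅ Z.
  H_1: rank ker ∂_1 − rank ∂_2 = (18 − 6) − 12 = 0, and ∂_2 has invariant factor 2 > 1, so H_1 ≅ Z/2.
  H_2: rank ker ∂_2 − rank ∂_3 = (12 − 12) − 0 = 0, and there is no ∂_3, so H_2 ≅ 0.

As a check, the Euler characteristic is 7 − 18 + 12 = 1, which agrees with 1 − 0 + 0 = 1.
(K is a triangulation of the real projective plane RP^2.)

H_0 = Z,  H_1 = Z/2,  H_2 = 0.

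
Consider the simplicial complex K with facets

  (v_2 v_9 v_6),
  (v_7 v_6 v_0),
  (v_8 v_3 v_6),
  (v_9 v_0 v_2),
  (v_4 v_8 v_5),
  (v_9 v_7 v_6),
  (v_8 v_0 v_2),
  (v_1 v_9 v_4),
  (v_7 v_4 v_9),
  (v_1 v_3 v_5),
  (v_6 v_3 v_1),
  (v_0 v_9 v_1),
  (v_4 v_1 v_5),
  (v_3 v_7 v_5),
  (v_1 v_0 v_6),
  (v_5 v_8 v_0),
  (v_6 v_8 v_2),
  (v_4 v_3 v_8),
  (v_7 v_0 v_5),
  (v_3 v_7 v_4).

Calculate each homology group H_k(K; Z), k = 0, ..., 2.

Fix the vertex order v_0 < v_1 < v_2 < v_3 < v_4 < v_5 < v_6 < v_7 < v_8 < v_9 and write every simplex with vertices in increasing order. Then dim K = 2 and the simplices of K are:

  0-simplices (10): [v_0], [v_1], [v_2], [v_3], [v_4], [v_5], [v_6], [v_7], [v_8], [v_9]
  1-simplices (30): (30 of them)
  2-simplices (20): (20 of them)

giving chain groups C_0 ≅ Z^10, C_1 ≅ Z^30, C_2 ≅ Z^20.

The boundary map ∂_1: C_1 → C_0 is given by ∂[p,q] = [q] − [p].
The 10×30 boundary matrix has rank 9 and Smith normal form diag(1,1,1,1,1,1,1,1,1).

∂_2: C_2 → C_1 acts by ∂[p,q,r] = [q,r] − [p,r] + [p,q]. For instance
  ∂[v_0,v_6,v_7] = [v_6,v_7] − [v_0,v_7] + [v_0,v_6],
  ∂[v_1,v_3,v_6] = [v_3,v_6] − [v_1,v_6] + [v_1,v_3].
As a 30×20 matrix over Z this has rank 20, with invariant factors (1,1,1,1,1,1,1,1,1,1,1,1,1,1,1,1,1,1,1,2).

From H_k ≅ ker(∂_k) / im(∂_{k+1}) we obtain:

  H_0: rank C_0 − rank ∂_1 = 10 − 9 = 1, and the invariant factors of ∂_1 are all 1, so H_0 = Z.
  H_1: rank ker ∂_1 − rank ∂_2 = (30 − 9) − 20 = 1, and ∂_2 has invariant factor 2 > 1, so H_1 = Z ⊕ Z/2.
  H_2: rank ker ∂_2 − rank ∂_3 = (20 − 20) − 0 = 0, and there is no ∂_3, so H_2 = 0.

(K is a triangulation of the Klein bottle.)

H_0 = Z,  H_1 = Z ⊕ Z/2,  H_2 = 0.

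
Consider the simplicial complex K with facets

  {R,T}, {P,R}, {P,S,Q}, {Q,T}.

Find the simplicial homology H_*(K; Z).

H_0 ≅ Z,  H_1 ≅ Z,  H_2 = 0.

Order the vertices as P < Q < R < S < T. Listing each simplex with vertices in this order, K has dimension 2 with simplices:

  0-simplices (5): P, Q, R, S, T
  1-simplices (6): PQ, PR, PS, QS, QT, RT
  2-simplices (1): PQS

so the chain groups are C_0 ≅ Z^5, C_1 ≅ Z^6, C_2 ≅ Z^1.

∂_1: C_1 → C_0 is given by ∂[p,q] = [q] − [p]. For instance
  ∂PR = R − P.
The 5×6 boundary matrix has rank 4 and Smith normal form diag(1,1,1,1).

The boundary map ∂_2: C_2 → C_1 maps a triangle to the signed sum of its edges. For instance
  ∂PQS = QS − PS + PQ.
The resulting 6×1 matrix has rank 1, and its Smith normal form has invariant factors (1).

From H_k ≅ ker(∂_k) / im(∂_{k+1}) we obtain:

  H_0: rank C_0 − rank ∂_1 = 5 − 4 = 1, and the invariant factors of ∂_1 are all 1, so H_0 ≅ Z.
  H_1: rank ker ∂_1 − rank ∂_2 = (6 − 4) − 1 = 1, and the invariant factors of ∂_2 are all 1, so H_1 ≅ Z.
  H_2: rank ker ∂_2 − rank ∂_3 = (1 − 1) − 0 = 0, and there is no ∂_3, so H_2 ≅ 0.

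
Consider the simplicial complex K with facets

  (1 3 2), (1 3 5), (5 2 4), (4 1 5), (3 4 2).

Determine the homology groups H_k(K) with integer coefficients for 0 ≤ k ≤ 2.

K has 5 vertices, 10 edges, 5 triangles.
rank ∂_0 = 0, rank ∂_1 = 4 ⇒ b_0 = 5 − 0 − 4 = 1; all invariant factors of ∂_1 are 1 so no torsion. So H_0 = Z.
rank ∂_1 = 4, rank ∂_2 = 5 ⇒ b_1 = 10 − 4 − 5 = 1; all invariant factors of ∂_2 are 1 so no torsion. So H_1 = Z.
rank ∂_2 = 5, rank ∂_3 = 0 ⇒ b_2 = 5 − 5 − 0 = 0. So H_2 = 0.

H_0 = Z,  H_1 = Z,  H_2 = 0.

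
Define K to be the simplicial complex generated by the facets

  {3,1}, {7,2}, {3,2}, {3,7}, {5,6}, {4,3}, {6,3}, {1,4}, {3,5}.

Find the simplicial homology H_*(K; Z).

K has 7 vertices, 9 edges.
rank ∂_0 = 0, rank ∂_1 = 6 ⇒ b_0 = 7 − 0 − 6 = 1; all invariant factors of ∂_1 are 1 so no torsion. So H_0 = Z.
rank ∂_1 = 6, rank ∂_2 = 0 ⇒ b_1 = 9 − 6 − 0 = 3. So H_1 = Z^3.

H_0 ≅ Z,  H_1 ≅ Z^3.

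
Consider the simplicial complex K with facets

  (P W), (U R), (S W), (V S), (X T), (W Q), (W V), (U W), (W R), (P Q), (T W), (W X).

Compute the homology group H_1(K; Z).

H_1 = Z^4.

K has 9 vertices, 12 edges.
rank ∂_1 = 8, rank ∂_2 = 0 ⇒ b_1 = 12 − 8 − 0 = 4. So H_1 = Z^4.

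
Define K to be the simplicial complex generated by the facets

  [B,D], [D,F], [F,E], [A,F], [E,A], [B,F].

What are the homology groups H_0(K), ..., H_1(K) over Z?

H_0 ≅ Z,  H_1 ≅ Z^2.

We work with the vertex ordering A < B < D < E < F. The simplices of K, each written with vertices in increasing order, are:

  0-simplices (5): A, B, D, E, F
  1-simplices (6): AE, AF, BD, BF, DF, EF

giving chain groups C_0 ≅ Z^5, C_1 ≅ Z^6.

∂_1: C_1 → C_0 maps an edge to its endpoints' difference, ∂[p,q] = q − p. For instance
  ∂AE = E − A.
The 5×6 boundary matrix has rank 4 and Smith normal form diag(1,1,1,1).

Reading off H_k = ker ∂_k / im ∂_{k+1}:

  H_0: rank C_0 − rank ∂_1 = 5 − 4 = 1, and the invariant factors of ∂_1 are all 1, so H_0 ≅ Z.
  H_1: rank ker ∂_1 − rank ∂_2 = (6 − 4) − 0 = 2, and there is no ∂_2, so H_1 ≅ Z^2.

(K is a triangulation of a wedge of 2 circles.)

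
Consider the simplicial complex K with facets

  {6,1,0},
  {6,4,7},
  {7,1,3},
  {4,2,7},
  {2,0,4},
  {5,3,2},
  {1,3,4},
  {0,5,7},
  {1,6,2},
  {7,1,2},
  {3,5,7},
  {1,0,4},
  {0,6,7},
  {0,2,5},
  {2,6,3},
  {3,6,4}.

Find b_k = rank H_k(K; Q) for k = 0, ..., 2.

Fix the vertex order 0 < 1 < 2 < 3 < 4 < 5 < 6 < 7 and write every simplex with vertices in increasing order. Then dim K = 2 and the simplices of K are:

  0-simplices (8): [0], [1], [2], [3], [4], [5], [6], [7]
  1-simplices (24): (24 of them)
  2-simplices (16): [0,1,4], [0,1,6], [0,2,4], [0,2,5], [0,5,7], [0,6,7], [1,2,6], [1,2,7], [1,3,4], [1,3,7], [2,3,5], [2,3,6], [2,4,7], [3,4,6], [3,5,7], [4,6,7]

so the chain groups are C_0 ≅ Z^8, C_1 ≅ Z^24, C_2 ≅ Z^16.

Boundary ∂_1: C_1 → C_0 sends each edge [p,q] (with p < q) to q − p. For instance
  ∂[3,5] = [5] − [3].
The 8×24 boundary matrix has rank 7 and Smith normal form diag(1,1,1,1,1,1,1).

∂_2: C_2 → C_1 sends each 2-simplex [p,q,r] to [q,r] − [p,r] + [p,q]. For instance
  ∂[3,4,6] = [4,6] − [3,6] + [3,4],
  ∂[0,1,6] = [1,6] − [0,6] + [0,1].
The 24×16 boundary matrix has rank 15 and Smith normal form diag(1,1,1,1,1,1,1,1,1,1,1,1,1,1,1).

Now H_k = ker ∂_k / im ∂_{k+1}, so:

  H_0: rank C_0 − rank ∂_1 = 8 − 7 = 1, and the invariant factors of ∂_1 are all 1, so H_0 ≅ Z.
  H_1: rank ker ∂_1 − rank ∂_2 = (24 − 7) − 15 = 2, and the invariant factors of ∂_2 are all 1, so H_1 ≅ Z^2.
  H_2: rank ker ∂_2 − rank ∂_3 = (16 − 15) − 0 = 1, and there is no ∂_3, so H_2 ≅ Z.

(K is a triangulation of the torus T^2.)

Hence the Betti numbers are b_0 = 1, b_1 = 2, b_2 = 1.

b_0 = 1, b_1 = 2, b_2 = 1.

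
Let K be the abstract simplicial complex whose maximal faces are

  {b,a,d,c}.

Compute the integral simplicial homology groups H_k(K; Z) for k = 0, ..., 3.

H_0 ≅ Z,  H_1 = 0,  H_2 = 0,  H_3 = 0.

Order the vertices as a < b < c < d. Listing each simplex with vertices in this order, K has dimension 3 with simplices:

  0-simplices (4): a, b, c, d
  1-simplices (6): ab, ac, ad, bc, bd, cd
  2-simplices (4): abc, abd, acd, bcd
  3-simplices (1): abcd

Hence C_0 ≅ Z^4, C_1 ≅ Z^6, C_2 ≅ Z^4, C_3 ≅ Z^1.

Boundary ∂_1: C_1 → C_0 sends each edge [p,q] (with p < q) to q − p. For instance
  ∂bc = c − b.
As a 4×6 matrix over Z this has rank 3, with invariant factors (1,1,1).

Boundary ∂_2: C_2 → C_1 sends each 2-simplex [p,q,r] to [q,r] − [p,r] + [p,q]. For instance
  ∂abc = bc − ac + ab,
  ∂abd = bd − ad + ab.
This gives a 6×4 integer matrix of rank 3; reducing to Smith normal form yields diagonal entries (1,1,1).

∂_3: C_3 → C_2 sends each 3-simplex σ to the alternating sum Σ_i (−1)^i (σ with its i-th vertex removed). For instance
  ∂abcd = bcd − acd + abd − abc.
The 4×1 boundary matrix has rank 1 and Smith normal form diag(1).

From H_k ≅ ker(∂_k) / im(∂_{k+1}) we obtain:

  H_0: rank C_0 − rank ∂_1 = 4 − 3 = 1, and the invariant factors of ∂_1 are all 1, so H_0 = Z.
  H_1: rank ker ∂_1 − rank ∂_2 = (6 − 3) − 3 = 0, and the invariant factors of ∂_2 are all 1, so H_1 = 0.
  H_2: rank ker ∂_2 − rank ∂_3 = (4 − 3) − 1 = 0, and the invariant factors of ∂_3 are all 1, so H_2 = 0.
  H_3: rank ker ∂_3 − rank ∂_4 = (1 − 1) − 0 = 0, and there is no ∂_4, so H_3 = 0.

(K is a triangulation of the 3-simplex.)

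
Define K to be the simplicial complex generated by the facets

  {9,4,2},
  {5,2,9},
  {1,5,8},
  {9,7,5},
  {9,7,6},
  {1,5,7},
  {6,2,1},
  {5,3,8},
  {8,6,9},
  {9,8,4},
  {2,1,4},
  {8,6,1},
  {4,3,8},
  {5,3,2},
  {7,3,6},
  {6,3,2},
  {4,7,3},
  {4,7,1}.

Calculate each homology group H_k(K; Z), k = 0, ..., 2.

K has 9 vertices, 27 edges, 18 triangles.
rank ∂_0 = 0, rank ∂_1 = 8 ⇒ b_0 = 9 − 0 − 8 = 1; all invariant factors of ∂_1 are 1 so no torsion. So H_0 = Z.
rank ∂_1 = 8, rank ∂_2 = 17 ⇒ b_1 = 27 − 8 − 17 = 2; all invariant factors of ∂_2 are 1 so no torsion. So H_1 = Z^2.
rank ∂_2 = 17, rank ∂_3 = 0 ⇒ b_2 = 18 − 17 − 0 = 1. So H_2 = Z.

H_0 ≅ Z,  H_1 ≅ Z^2,  H_2 ≅ Z.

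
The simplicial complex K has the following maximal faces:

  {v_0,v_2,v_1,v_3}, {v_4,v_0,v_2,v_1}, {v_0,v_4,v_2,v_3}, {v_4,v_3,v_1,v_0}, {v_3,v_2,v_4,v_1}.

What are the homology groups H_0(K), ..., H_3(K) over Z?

Take the total order v_0 < v_1 < v_2 < v_3 < v_4 on the vertex set. Then K (dimension 3) consists of the simplices:

  0-simplices (5): [v_0], [v_1], [v_2], [v_3], [v_4]
  1-simplices (10): [v_0,v_1], [v_0,v_2], [v_0,v_3], [v_0,v_4], [v_1,v_2], [v_1,v_3], [v_1,v_4], [v_2,v_3], [v_2,v_4], [v_3,v_4]
  2-simplices (10): [v_0,v_1,v_2], [v_0,v_1,v_3], [v_0,v_1,v_4], [v_0,v_2,v_3], [v_0,v_2,v_4], [v_0,v_3,v_4], [v_1,v_2,v_3], [v_1,v_2,v_4], [v_1,v_3,v_4], [v_2,v_3,v_4]
  3-simplices (5): [v_0,v_1,v_2,v_3], [v_0,v_1,v_2,v_4], [v_0,v_1,v_3,v_4], [v_0,v_2,v_3,v_4], [v_1,v_2,v_3,v_4]

so the chain groups are C_0 ≅ Z^5, C_1 ≅ Z^10, C_2 ≅ Z^10, C_3 ≅ Z^5.

The boundary map ∂_1: C_1 → C_0 sends each edge [p,q] (with p < q) to q − p. For instance
  ∂[v_2,v_4] = [v_4] − [v_2].
This gives a 5×10 integer matrix of rank 4; reducing to Smith normal form yields diagonal entries (1,1,1,1).

The boundary map ∂_2: C_2 → C_1 sends each 2-simplex [p,q,r] to [q,r] − [p,r] + [p,q]. For instance
  ∂[v_0,v_1,v_2] = [v_1,v_2] − [v_0,v_2] + [v_0,v_1],
  ∂[v_0,v_2,v_4] = [v_2,v_4] − [v_0,v_4] + [v_0,v_2].
This gives a 10×10 integer matrix of rank 6; reducing to Smith normal form yields diagonal entries (1,1,1,1,1,1).

Boundary ∂_3: C_3 → C_2 sends each 3-simplex σ to the alternating sum Σ_i (−1)^i (σ with its i-th vertex removed). For instance
  ∂[v_0,v_1,v_2,v_3] = [v_1,v_2,v_3] − [v_0,v_2,v_3] + [v_0,v_1,v_3] − [v_0,v_1,v_2],
  ∂[v_1,v_2,v_3,v_4] = [v_2,v_3,v_4] − [v_1,v_3,v_4] + [v_1,v_2,v_4] − [v_1,v_2,v_3].
The resulting 10×5 matrix has rank 4, and its Smith normal form has invariant factors (1,1,1,1).

Computing H_k = (kernel of ∂_k) / (image of ∂_{k+1}):

  H_0: rank C_0 − rank ∂_1 = 5 − 4 = 1, and the invariant factors of ∂_1 are all 1, so H_0 ≅ Z.
  H_1: rank ker ∂_1 − rank ∂_2 = (10 − 4) − 6 = 0, and the invariant factors of ∂_2 are all 1, so H_1 ≅ 0.
  H_2: rank ker ∂_2 − rank ∂_3 = (10 − 6) − 4 = 0, and the invariant factors of ∂_3 are all 1, so H_2 ≅ 0.
  H_3: rank ker ∂_3 − rank ∂_4 = (5 − 4) − 0 = 1, and there is no ∂_4, so H_3 ≅ Z.

H_0 ≅ Z,  H_1 = 0,  H_2 = 0,  H_3 ≅ Z.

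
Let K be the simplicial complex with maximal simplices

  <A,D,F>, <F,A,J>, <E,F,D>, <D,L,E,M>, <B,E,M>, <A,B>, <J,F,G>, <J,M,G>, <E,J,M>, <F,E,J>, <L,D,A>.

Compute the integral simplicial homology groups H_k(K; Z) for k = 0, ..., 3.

We work with the vertex ordering A < B < D < E < F < G < J < L < M. The simplices of K, each written with vertices in increasing order, are:

  0-simplices (9): A, B, D, E, F, G, J, L, M
  1-simplices (21): AB, AD, AF, AJ, AL, BE, BM, DE, DF, DL, DM, EF, EJ, EL, EM, FG, FJ, GJ, GM, JM, LM
  2-simplices (13): ADF, ADL, AFJ, BEM, DEF, DEL, DEM, DLM, EFJ, EJM, ELM, FGJ, GJM
  3-simplices (1): DELM

giving chain groups C_0 ≅ Z^9, C_1 ≅ Z^21, C_2 ≅ Z^13, C_3 ≅ Z^1.

Boundary ∂_1: C_1 → C_0 maps an edge to its endpoints' difference, ∂[p,q] = q − p.
The 9×21 boundary matrix has rank 8 and Smith normal form diag(1,1,1,1,1,1,1,1).

Boundary ∂_2: C_2 → C_1 sends each 2-simplex [p,q,r] to [q,r] − [p,r] + [p,q]. For instance
  ∂GJM = JM − GM + GJ,
  ∂EFJ = FJ − EJ + EF.
The 21×13 boundary matrix has rank 12 and Smith normal form diag(1,1,1,1,1,1,1,1,1,1,1,1).

The boundary map ∂_3: C_3 → C_2 sends each 3-simplex σ to the alternating sum Σ_i (−1)^i (σ with its i-th vertex removed). For instance
  ∂DELM = ELM − DLM + DEM − DEL.
The 13×1 boundary matrix has rank 1 and Smith normal form diag(1).

Computing H_k = (kernel of ∂_k) / (image of ∂_{k+1}):

  H_0: rank C_0 − rank ∂_1 = 9 − 8 = 1, and the invariant factors of ∂_1 are all 1, so H_0 = Z.
  H_1: rank ker ∂_1 − rank ∂_2 = (21 − 8) − 12 = 1, and the invariant factors of ∂_2 are all 1, so H_1 = Z.
  H_2: rank ker ∂_2 − rank ∂_3 = (13 − 12) − 1 = 0, and the invariant factors of ∂_3 are all 1, so H_2 = 0.
  H_3: rank ker ∂_3 − rank ∂_4 = (1 − 1) − 0 = 0, and there is no ∂_4, so H_3 = 0.

As a check, the Euler characteristic is 9 − 21 + 13 − 1 = 0, which agrees with 1 − 1 + 0 − 0 = 0.

H_0 ≅ Z,  H_1 ≅ Z,  H_2 = 0,  H_3 = 0.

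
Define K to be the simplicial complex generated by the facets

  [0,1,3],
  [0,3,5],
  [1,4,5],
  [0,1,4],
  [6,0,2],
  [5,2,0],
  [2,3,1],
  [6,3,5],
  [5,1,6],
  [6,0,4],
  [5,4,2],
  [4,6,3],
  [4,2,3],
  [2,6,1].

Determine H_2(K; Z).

K has 7 vertices, 21 edges, 14 triangles.
rank ∂_2 = 13, rank ∂_3 = 0 ⇒ b_2 = 14 − 13 − 0 = 1. So H_2 ≅ Z.

H_2 = Z.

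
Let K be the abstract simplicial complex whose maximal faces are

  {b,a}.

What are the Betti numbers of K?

b_0 = 1, b_1 = 0.

K has 2 vertices, 1 edge.
rank ∂_0 = 0, rank ∂_1 = 1 ⇒ b_0 = 2 − 0 − 1 = 1; all invariant factors of ∂_1 are 1 so no torsion. So H_0 ≅ Z.
rank ∂_1 = 1, rank ∂_2 = 0 ⇒ b_1 = 1 − 1 − 0 = 0. So H_1 ≅ 0.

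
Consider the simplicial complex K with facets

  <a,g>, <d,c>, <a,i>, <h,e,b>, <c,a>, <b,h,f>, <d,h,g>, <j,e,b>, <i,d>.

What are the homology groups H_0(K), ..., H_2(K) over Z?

Order the vertices as a < b < c < d < e < f < g < h < i < j. Listing each simplex with vertices in this order, K has dimension 2 with simplices:

  0-simplices (10): a, b, c, d, e, f, g, h, i, j
  1-simplices (15): ac, ag, ai, be, bf, bh, bj, cd, dg, dh, di, eh, ej, fh, gh
  2-simplices (4): beh, bej, bfh, dgh

giving chain groups C_0 ≅ Z^10, C_1 ≅ Z^15, C_2 ≅ Z^4.

Boundary ∂_1: C_1 → C_0 sends each edge [p,q] (with p < q) to q − p.
The 10×15 boundary matrix has rank 9 and Smith normal form diag(1,1,1,1,1,1,1,1,1).

Boundary ∂_2: C_2 → C_1 acts by ∂[p,q,r] = [q,r] − [p,r] + [p,q]. For instance
  ∂bfh = fh − bh + bf,
  ∂beh = eh − bh + be.
As a 15×4 matrix over Z this has rank 4, with invariant factors (1,1,1,1).

Computing H_k = (kernel of ∂_k) / (image of ∂_{k+1}):

  H_0: rank C_0 − rank ∂_1 = 10 − 9 = 1, and the invariant factors of ∂_1 are all 1, so H_0 = Z.
  H_1: rank ker ∂_1 − rank ∂_2 = (15 − 9) − 4 = 2, and the invariant factors of ∂_2 are all 1, so H_1 = Z^2.
  H_2: rank ker ∂_2 − rank ∂_3 = (4 − 4) − 0 = 0, and there is no ∂_3, so H_2 = 0.

H_0 ≅ Z,  H_1 ≅ Z^2,  H_2 = 0.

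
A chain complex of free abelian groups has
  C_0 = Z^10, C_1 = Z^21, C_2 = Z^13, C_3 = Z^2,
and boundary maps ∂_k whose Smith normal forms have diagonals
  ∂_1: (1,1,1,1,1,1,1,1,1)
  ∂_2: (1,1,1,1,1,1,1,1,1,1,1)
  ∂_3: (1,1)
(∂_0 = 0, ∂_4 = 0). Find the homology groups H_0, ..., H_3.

H_0 ≅ Z,  H_1 ≅ Z,  H_2 = 0,  H_3 = 0.

H_0: b_0 = 10 − 0 − 9 = 1; torsion from ∂_1 factors > 1: none. So H_0 ≅ Z.
H_1: b_1 = 21 − 9 − 11 = 1; torsion from ∂_2 factors > 1: none. So H_1 ≅ Z.
H_2: b_2 = 13 − 11 − 2 = 0; torsion from ∂_3 factors > 1: none. So H_2 ≅ 0.
H_3: b_3 = 2 − 2 − 0 = 0; torsion from ∂_4 factors > 1: none. So H_3 ≅ 0.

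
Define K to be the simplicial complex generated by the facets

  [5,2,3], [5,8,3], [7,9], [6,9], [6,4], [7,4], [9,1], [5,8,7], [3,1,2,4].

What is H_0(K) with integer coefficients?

H_0 ≅ Z.

Take the total order 1 < 2 < 3 < 4 < 5 < 6 < 7 < 8 < 9 on the vertex set. Then K (dimension 3) consists of the simplices:

  0-simplices (9): [1], [2], [3], [4], [5], [6], [7], [8], [9]
  1-simplices (17): [1,2], [1,3], [1,4], [1,9], [2,3], [2,4], [2,5], [3,4], [3,5], [3,8], [4,6], [4,7], [5,7], [5,8], [6,9], [7,8], [7,9]
  2-simplices (7): [1,2,3], [1,2,4], [1,3,4], [2,3,4], [2,3,5], [3,5,8], [5,7,8]
  3-simplices (1): [1,2,3,4]

Hence C_0 ≅ Z^9, C_1 ≅ Z^17, C_2 ≅ Z^7, C_3 ≅ Z^1.

Boundary ∂_1: C_1 → C_0 sends each edge [p,q] (with p < q) to q − p.
The 9×17 boundary matrix has rank 8 and Smith normal form diag(1,1,1,1,1,1,1,1).

∂_2: C_2 → C_1 sends each 2-simplex [p,q,r] to [q,r] − [p,r] + [p,q]. For instance
  ∂[1,3,4] = [3,4] − [1,4] + [1,3],
  ∂[5,7,8] = [7,8] − [5,8] + [5,7].
As a 17×7 matrix over Z this has rank 6, with invariant factors (1,1,1,1,1,1).

Boundary ∂_3: C_3 → C_2 sends each 3-simplex σ to the alternating sum Σ_i (−1)^i (σ with its i-th vertex removed). For instance
  ∂[1,2,3,4] = [2,3,4] − [1,3,4] + [1,2,4] − [1,2,3].
As a 7×1 matrix over Z this has rank 1, with invariant factors (1).

From H_k ≅ ker(∂_k) / im(∂_{k+1}) we obtain:

  H_0: rank C_0 − rank ∂_1 = 9 − 8 = 1, and the invariant factors of ∂_1 are all 1, so H_0 ≅ Z.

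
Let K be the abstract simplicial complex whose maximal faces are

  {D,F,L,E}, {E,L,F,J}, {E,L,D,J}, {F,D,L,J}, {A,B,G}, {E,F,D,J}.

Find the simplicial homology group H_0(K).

H_0 = Z^2.

Order the vertices as A < B < D < E < F < G < J < L. Listing each simplex with vertices in this order, K has dimension 3 with simplices:

  0-simplices (8): A, B, D, E, F, G, J, L
  1-simplices (13): AB, AG, BG, DE, DF, DJ, DL, EF, EJ, EL, FJ, FL, JL
  2-simplices (11): ABG, DEF, DEJ, DEL, DFJ, DFL, DJL, EFJ, EFL, EJL, FJL
  3-simplices (5): DEFJ, DEFL, DEJL, DFJL, EFJL

giving chain groups C_0 ≅ Z^8, C_1 ≅ Z^13, C_2 ≅ Z^11, C_3 ≅ Z^5.

Boundary ∂_1: C_1 → C_0 is given by ∂[p,q] = [q] − [p]. For instance
  ∂AB = B − A.
This gives a 8×13 integer matrix of rank 6; reducing to Smith normal form yields diagonal entries (1,1,1,1,1,1).

∂_2: C_2 → C_1 acts by ∂[p,q,r] = [q,r] − [p,r] + [p,q]. For instance
  ∂FJL = JL − FL + FJ,
  ∂DEL = EL − DL + DE.
As a 13×11 matrix over Z this has rank 7, with invariant factors (1,1,1,1,1,1,1).

The boundary map ∂_3: C_3 → C_2 sends each 3-simplex σ to the alternating sum Σ_i (−1)^i (σ with its i-th vertex removed). For instance
  ∂EFJL = FJL − EJL + EFL − EFJ,
  ∂DEFJ = EFJ − DFJ + DEJ − DEF.
The resulting 11×5 matrix has rank 4, and its Smith normal form has invariant factors (1,1,1,1).

Reading off H_k = ker ∂_k / im ∂_{k+1}:

  H_0: rank C_0 − rank ∂_1 = 8 − 6 = 2, and the invariant factors of ∂_1 are all 1, so H_0 ≅ Z^2.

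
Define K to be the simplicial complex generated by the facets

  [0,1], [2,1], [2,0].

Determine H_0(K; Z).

H_0 ≅ Z.

Order the vertices as 0 < 1 < 2. Listing each simplex with vertices in this order, K has dimension 1 with simplices:

  0-simplices (3): [0], [1], [2]
  1-simplices (3): [0,1], [0,2], [1,2]

giving chain groups C_0 ≅ Z^3, C_1 ≅ Z^3.

Boundary ∂_1: C_1 → C_0 sends each edge [p,q] (with p < q) to q − p. For instance
  ∂[0,1] = [1] − [0].
The resulting 3×3 matrix has rank 2, and its Smith normal form has invariant factors (1,1).

Now H_k = ker ∂_k / im ∂_{k+1}, so:

  H_0: rank C_0 − rank ∂_1 = 3 − 2 = 1, and the invariant factors of ∂_1 are all 1, so H_0 = Z.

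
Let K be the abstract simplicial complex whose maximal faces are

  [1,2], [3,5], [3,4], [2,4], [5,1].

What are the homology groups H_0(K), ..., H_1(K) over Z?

H_0 = Z,  H_1 = Z.

Take the total order 1 < 2 < 3 < 4 < 5 on the vertex set. Then K (dimension 1) consists of the simplices:

  0-simplices (5): [1], [2], [3], [4], [5]
  1-simplices (5): [1,2], [1,5], [2,4], [3,4], [3,5]

giving chain groups C_0 ≅ Z^5, C_1 ≅ Z^5.

∂_1: C_1 → C_0 maps an edge to its endpoints' difference, ∂[p,q] = q − p. For instance
  ∂[1,5] = [5] − [1].
The resulting 5×5 matrix has rank 4, and its Smith normal form has invariant factors (1,1,1,1).

Now H_k = ker ∂_k / im ∂_{k+1}, so:

  H_0: rank C_0 − rank ∂_1 = 5 − 4 = 1, and the invariant factors of ∂_1 are all 1, so H_0 = Z.
  H_1: rank ker ∂_1 − rank ∂_2 = (5 − 4) − 0 = 1, and there is no ∂_2, so H_1 = Z.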